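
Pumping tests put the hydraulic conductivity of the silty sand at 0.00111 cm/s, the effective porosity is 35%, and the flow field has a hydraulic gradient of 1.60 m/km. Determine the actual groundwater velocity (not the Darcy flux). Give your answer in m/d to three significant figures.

K = 0.00111 cm/s × 864 = 0.9590 m/d
Darcy flux q = K·i = 0.9590 × 0.0016 = 0.001534 m/d
Seepage velocity v = q / n = 0.001534 / 0.35 = 0.004384 m/d

0.00438 m/d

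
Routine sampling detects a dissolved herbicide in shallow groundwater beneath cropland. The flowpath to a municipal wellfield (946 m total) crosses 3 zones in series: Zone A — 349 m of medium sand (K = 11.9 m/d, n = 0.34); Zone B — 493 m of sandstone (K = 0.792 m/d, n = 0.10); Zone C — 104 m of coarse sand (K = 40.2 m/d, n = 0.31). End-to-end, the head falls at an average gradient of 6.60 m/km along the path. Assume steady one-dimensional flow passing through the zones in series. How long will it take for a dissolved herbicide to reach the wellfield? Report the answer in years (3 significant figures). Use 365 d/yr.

Steady 1-D flow in series ⇒ the Darcy flux q is identical in every zone and the zone head losses add (resistances L/K in series).
Σ(L/K) = 349/11.9 + 493/0.792 + 104/40.2 = 29.33 + 622.5 + 2.587 = 654.4 d
K_eq = L_total / Σ(L/K) = 946 / 654.4 = 1.446 m/d
q = K_eq · i = 1.446 × 0.0066 = 0.009541 m/d (same in every zone)
Zone A: v = q/n = 0.009541/0.34 = 0.02806 m/d → t_A = 349/0.02806 = 12440 d
Zone B: v = q/n = 0.009541/0.10 = 0.09541 m/d → t_B = 493/0.09541 = 5167 d
Zone C: v = q/n = 0.009541/0.31 = 0.03078 m/d → t_C = 104/0.03078 = 3379 d
Total t = 12440 + 5167 + 3379 = 20980 d
   = 20980 / 365 = 57.5 yr

57.5 years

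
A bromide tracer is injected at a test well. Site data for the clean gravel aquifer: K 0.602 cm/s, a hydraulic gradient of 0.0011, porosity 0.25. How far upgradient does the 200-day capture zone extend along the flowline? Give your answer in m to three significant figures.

K = 0.602 cm/s × 864 = 520.1 m/d
q = Ki = 520.1 × 0.0011 = 0.5721 m/d
v = Ki/n = 520.1·0.0011/0.25 = 2.289 m/d
L = v × T = 2.289 × 200 = 457.7 m

458 m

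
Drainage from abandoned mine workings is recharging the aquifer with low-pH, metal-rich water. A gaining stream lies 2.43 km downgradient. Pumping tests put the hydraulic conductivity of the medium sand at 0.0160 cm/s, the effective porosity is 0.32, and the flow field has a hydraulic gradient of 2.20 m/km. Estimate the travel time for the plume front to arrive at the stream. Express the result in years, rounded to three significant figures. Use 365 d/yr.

70.0 years

K = 0.0160 cm/s × 864 = 13.82 m/d
Specific discharge q = 13.82 × 0.0022 = 0.03041 m/d
Average linear velocity = 0.03041 / 0.32 = 0.09504 m/d
L = 2.43 km = 2430 m
t = L / v = 2430 / 0.09504 = 25570 d
   = 25570 / 365 = 70.0 yr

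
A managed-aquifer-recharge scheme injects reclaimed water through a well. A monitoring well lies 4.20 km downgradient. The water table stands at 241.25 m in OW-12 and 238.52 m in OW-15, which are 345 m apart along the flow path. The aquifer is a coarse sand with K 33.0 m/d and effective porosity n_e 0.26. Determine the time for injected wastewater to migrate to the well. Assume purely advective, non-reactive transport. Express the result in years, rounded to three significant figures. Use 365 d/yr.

11.5 years

Hydraulic gradient i = (241.25 − 238.52) / 345 = 2.73 / 345 = 0.007913
Specific discharge q = 33.0 × 0.007913 = 0.2611 m/d
v_s = q/n_e = 0.2611/0.26 = 1.004 m/d
L = 4.20 km = 4200 m
t = L / v = 4200 / 1.004 = 4182 d
   = 4182 / 365 = 11.5 yr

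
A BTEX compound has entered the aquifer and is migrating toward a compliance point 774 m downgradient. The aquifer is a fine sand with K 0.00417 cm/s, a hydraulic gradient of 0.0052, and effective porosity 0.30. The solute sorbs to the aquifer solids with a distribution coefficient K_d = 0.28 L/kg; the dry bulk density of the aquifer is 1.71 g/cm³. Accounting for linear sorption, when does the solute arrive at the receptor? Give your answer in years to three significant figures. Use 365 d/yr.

K = 0.00417 cm/s × 864 = 3.603 m/d
Darcy flux q = K·i = 3.603 × 0.0052 = 0.01873 m/d
v_s = q/n_e = 0.01873/0.30 = 0.06245 m/d
Retardation R = 1 + ρ_b·K_d/n = 1 + 1.71×0.28/0.30 = 2.596
Contaminant velocity v_c = v/R = 0.06245/2.596 = 0.02406 m/d
t = L/v_c = 774/0.02406 = 32170 d
   = 32170/365 = 88.1 yr

88.1 years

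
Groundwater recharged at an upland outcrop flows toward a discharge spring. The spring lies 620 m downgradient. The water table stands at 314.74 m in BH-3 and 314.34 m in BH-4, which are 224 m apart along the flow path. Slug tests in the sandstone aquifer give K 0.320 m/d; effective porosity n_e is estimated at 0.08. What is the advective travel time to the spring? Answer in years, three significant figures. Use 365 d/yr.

Hydraulic gradient i = (314.74 − 314.34) / 224 = 0.40 / 224 = 0.001786
Darcy flux q = K·i = 0.320 × 0.001786 = 5.714e-4 m/d
v = Ki/n = 0.320·0.001786/0.08 = 0.007143 m/d
t = L / v = 620 / 0.007143 = 86800 d
   = 86800 / 365 = 238 yr

238 years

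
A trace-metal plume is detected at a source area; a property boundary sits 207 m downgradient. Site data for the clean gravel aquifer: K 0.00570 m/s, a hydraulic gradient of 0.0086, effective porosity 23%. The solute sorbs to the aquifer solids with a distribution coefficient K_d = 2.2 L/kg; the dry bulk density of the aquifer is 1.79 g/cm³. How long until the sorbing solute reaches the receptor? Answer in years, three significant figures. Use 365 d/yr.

0.558 years

K = 0.00570 m/s × 86400 s/d = 492.5 m/d
Darcy flux q = K·i = 492.5 × 0.0086 = 4.235 m/d
Seepage velocity v = q / n = 4.235 / 0.23 = 18.41 m/d
Retardation R = 1 + ρ_b·K_d/n = 1 + 1.79×2.2/0.23 = 18.12
Contaminant velocity v_c = v/R = 18.41/18.12 = 1.016 m/d
t = L/v_c = 207/1.016 = 203.7 d
   = 203.7/365 = 0.558 yr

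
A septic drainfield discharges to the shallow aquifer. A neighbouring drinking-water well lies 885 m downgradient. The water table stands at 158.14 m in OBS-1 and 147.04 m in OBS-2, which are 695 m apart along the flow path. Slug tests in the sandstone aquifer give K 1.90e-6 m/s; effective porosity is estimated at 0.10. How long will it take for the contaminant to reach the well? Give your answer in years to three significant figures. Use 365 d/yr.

Hydraulic gradient i = (158.14 − 147.04) / 695 = 11.10 / 695 = 0.01597
K = 1.90e-6 m/s × 86400 s/d = 0.1642 m/d
Specific discharge q = 0.1642 × 0.01597 = 0.002622 m/d
v_s = q/n_e = 0.002622/0.10 = 0.02622 m/d
t = L / v = 885 / 0.02622 = 33750 d
   = 33750 / 365 = 92.5 yr

92.5 years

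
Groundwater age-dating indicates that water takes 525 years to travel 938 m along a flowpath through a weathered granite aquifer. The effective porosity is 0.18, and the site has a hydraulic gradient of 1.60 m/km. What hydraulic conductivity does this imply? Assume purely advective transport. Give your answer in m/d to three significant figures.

0.551 m/d

t = 525 years = 191600 d
v = L / t = 938 / 191600 = 0.004895 m/d
K = v · n / i = 0.004895 × 0.18 / 0.0016 = 0.551 m/d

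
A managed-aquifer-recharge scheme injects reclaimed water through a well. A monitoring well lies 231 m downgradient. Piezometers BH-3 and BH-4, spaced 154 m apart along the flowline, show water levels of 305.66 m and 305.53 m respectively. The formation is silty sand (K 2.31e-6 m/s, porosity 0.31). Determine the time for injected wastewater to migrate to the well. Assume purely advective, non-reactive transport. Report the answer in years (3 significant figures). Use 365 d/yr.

1160 years

Hydraulic gradient i = (305.66 − 305.53) / 154 = 0.13 / 154 = 8.442e-4
K = 2.31e-6 m/s × 86400 s/d = 0.1996 m/d
Specific discharge q = 0.1996 × 8.442e-4 = 1.685e-4 m/d
Average linear velocity = 1.685e-4 / 0.31 = 5.435e-4 m/d
t = L / v = 231 / 5.435e-4 = 425000 d
   = 425000 / 365 = 1160 yr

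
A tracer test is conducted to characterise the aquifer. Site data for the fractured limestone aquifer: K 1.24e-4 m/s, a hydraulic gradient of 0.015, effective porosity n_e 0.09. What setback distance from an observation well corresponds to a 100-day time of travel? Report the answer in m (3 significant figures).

K = 1.24e-4 m/s × 86400 s/d = 10.71 m/d
q = Ki = 10.71 × 0.015 = 0.1607 m/d
v_s = q/n_e = 0.1607/0.09 = 1.786 m/d
L = v × T = 1.786 × 100 = 178.6 m

179 m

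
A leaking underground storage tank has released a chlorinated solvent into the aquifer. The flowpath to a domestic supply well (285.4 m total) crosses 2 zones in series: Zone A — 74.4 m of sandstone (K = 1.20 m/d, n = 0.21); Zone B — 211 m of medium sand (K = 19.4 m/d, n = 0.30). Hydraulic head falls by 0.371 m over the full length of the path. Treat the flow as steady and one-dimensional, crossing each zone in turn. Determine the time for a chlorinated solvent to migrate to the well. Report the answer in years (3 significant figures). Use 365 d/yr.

42.5 years

Continuity: the same q passes through each zone, so ΔH = q·Σ(L_j/K_j) — the zones act as resistances in series.
Σ(L/K) = 74.4/1.20 + 211/19.4 = 62.00 + 10.88 = 72.88 d
q = ΔH / Σ(L/K) = 0.371 / 72.88 = 0.005091 m/d (same in every zone)
Zone A: v = q/n = 0.005091/0.21 = 0.02424 m/d → t_A = 74.4/0.02424 = 3069 d
Zone B: v = q/n = 0.005091/0.30 = 0.01697 m/d → t_B = 211/0.01697 = 12430 d
Total t = 3069 + 12430 = 15500 d
   = 15500 / 365 = 42.5 yr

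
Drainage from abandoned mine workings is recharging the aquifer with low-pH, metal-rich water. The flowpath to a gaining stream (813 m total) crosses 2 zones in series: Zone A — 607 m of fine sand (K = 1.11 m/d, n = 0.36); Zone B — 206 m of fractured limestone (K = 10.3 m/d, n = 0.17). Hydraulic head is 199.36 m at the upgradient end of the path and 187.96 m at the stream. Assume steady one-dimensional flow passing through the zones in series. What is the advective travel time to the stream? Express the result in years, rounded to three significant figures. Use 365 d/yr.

Total head drop ΔH = 199.36 − 187.96 = 11.40 m
Continuity: the same q passes through each zone, so ΔH = q·Σ(L_j/K_j) — the zones act as resistances in series.
Σ(L/K) = 607/1.11 + 206/10.3 = 546.8 + 20.00 = 566.8 d
q = ΔH / Σ(L/K) = 11.40 / 566.8 = 0.02011 m/d (same in every zone)
Zone A: v = q/n = 0.02011/0.36 = 0.05586 m/d → t_A = 607/0.05586 = 10870 d
Zone B: v = q/n = 0.02011/0.17 = 0.1183 m/d → t_B = 206/0.1183 = 1741 d
Total t = 10870 + 1741 = 12610 d
   = 12610 / 365 = 34.5 yr

34.5 years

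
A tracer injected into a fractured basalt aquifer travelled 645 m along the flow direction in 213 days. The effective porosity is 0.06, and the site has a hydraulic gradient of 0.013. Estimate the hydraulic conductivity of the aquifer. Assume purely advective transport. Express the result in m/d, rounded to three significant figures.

14.0 m/d

v = L / t = 645 / 213 = 3.028 m/d
K = v · n / i = 3.028 × 0.06 / 0.013 = 14.0 m/d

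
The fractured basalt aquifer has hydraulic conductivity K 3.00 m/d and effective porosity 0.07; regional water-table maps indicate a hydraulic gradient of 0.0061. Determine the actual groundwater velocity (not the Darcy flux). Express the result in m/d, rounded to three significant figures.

Darcy flux q = K·i = 3.00 × 0.0061 = 0.01830 m/d
Average linear velocity = 0.01830 / 0.07 = 0.2614 m/d

0.261 m/d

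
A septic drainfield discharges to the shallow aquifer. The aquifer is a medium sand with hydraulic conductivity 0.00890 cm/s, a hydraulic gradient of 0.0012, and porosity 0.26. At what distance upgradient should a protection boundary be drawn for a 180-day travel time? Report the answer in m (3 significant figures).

6.39 m

K = 0.00890 cm/s × 864 = 7.690 m/d
q = Ki = 7.690 × 0.0012 = 0.009228 m/d
Average linear velocity = 0.009228 / 0.26 = 0.03549 m/d
L = v × T = 0.03549 × 180 = 6.388 m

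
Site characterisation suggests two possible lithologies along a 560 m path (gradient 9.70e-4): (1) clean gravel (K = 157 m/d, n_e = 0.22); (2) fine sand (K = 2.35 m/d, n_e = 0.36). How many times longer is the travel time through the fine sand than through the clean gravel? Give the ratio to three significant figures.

109

Unit 1 (clean gravel): v = 157×9.7e-4/0.22 = 0.6922 m/d, t = 560/0.6922 = 809.0 d
Unit 2 (fine sand): v = 2.35×9.7e-4/0.36 = 0.006332 m/d, t = 560/0.006332 = 88440 d
t(fine sand) / t(clean gravel) = 88440/809.0 = 109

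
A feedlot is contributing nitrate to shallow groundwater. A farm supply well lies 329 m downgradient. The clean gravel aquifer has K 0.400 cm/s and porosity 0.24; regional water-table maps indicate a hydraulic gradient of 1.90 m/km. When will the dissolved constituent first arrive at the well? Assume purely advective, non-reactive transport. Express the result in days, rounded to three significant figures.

120 days

K = 0.400 cm/s × 864 = 345.6 m/d
q = Ki = 345.6 × 0.0019 = 0.6566 m/d
Average linear velocity = 0.6566 / 0.24 = 2.736 m/d
t = L / v = 329 / 2.736 = 120.2 d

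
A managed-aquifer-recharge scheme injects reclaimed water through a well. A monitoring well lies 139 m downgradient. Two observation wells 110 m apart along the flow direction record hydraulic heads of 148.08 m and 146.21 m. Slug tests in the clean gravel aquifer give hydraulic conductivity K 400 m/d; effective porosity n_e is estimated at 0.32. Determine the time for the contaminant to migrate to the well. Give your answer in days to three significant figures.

6.54 days

Hydraulic gradient i = (148.08 − 146.21) / 110 = 1.87 / 110 = 0.01700
Specific discharge q = 400 × 0.01700 = 6.800 m/d
v_s = q/n_e = 6.800/0.32 = 21.25 m/d
t = L / v = 139 / 21.25 = 6.541 d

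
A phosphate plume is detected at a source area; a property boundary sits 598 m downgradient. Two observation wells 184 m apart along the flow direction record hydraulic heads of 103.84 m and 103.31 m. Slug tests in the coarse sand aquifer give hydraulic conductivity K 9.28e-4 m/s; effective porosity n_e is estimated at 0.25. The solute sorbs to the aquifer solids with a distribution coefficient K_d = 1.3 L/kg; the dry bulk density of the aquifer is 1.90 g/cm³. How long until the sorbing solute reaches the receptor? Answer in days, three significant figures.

7040 days

Hydraulic gradient i = (103.84 − 103.31) / 184 = 0.53 / 184 = 0.002880
K = 9.28e-4 m/s × 86400 s/d = 80.18 m/d
q = Ki = 80.18 × 0.002880 = 0.2310 m/d
v = Ki/n = 80.18·0.002880/0.25 = 0.9238 m/d
Retardation R = 1 + ρ_b·K_d/n = 1 + 1.90×1.3/0.25 = 10.88
Contaminant velocity v_c = v/R = 0.9238/10.88 = 0.08491 m/d
t = L/v_c = 598/0.08491 = 7043 d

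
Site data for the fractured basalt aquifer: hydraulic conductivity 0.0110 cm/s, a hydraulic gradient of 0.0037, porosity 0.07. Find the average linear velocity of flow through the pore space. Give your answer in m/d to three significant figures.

K = 0.0110 cm/s × 864 = 9.504 m/d
q = Ki = 9.504 × 0.0037 = 0.03516 m/d
v_s = q/n_e = 0.03516/0.07 = 0.5024 m/d

0.502 m/d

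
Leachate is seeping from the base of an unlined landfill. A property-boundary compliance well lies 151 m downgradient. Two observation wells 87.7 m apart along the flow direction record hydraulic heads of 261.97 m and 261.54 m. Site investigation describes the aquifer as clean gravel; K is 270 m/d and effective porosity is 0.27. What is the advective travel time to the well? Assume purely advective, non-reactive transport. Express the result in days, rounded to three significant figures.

30.8 days

Hydraulic gradient i = (261.97 − 261.54) / 87.7 = 0.43 / 87.7 = 0.004903
Specific discharge q = 270 × 0.004903 = 1.324 m/d
v = Ki/n = 270·0.004903/0.27 = 4.903 m/d
t = L / v = 151 / 4.903 = 30.80 d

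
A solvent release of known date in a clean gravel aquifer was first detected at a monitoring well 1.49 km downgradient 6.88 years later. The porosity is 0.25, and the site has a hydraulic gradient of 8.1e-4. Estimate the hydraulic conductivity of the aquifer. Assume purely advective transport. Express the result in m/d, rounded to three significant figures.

t = 6.88 years = 2511 d
L = 1.49 km = 1490 m
v = L / t = 1490 / 2511 = 0.5933 m/d
K = v · n / i = 0.5933 × 0.25 / 8.1e-4 = 183 m/d

183 m/d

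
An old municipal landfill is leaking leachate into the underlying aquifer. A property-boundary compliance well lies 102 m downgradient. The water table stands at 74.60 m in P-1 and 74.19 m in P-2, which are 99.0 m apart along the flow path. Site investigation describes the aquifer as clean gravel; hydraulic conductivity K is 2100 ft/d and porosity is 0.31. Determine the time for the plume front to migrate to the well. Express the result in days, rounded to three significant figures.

11.9 days

Hydraulic gradient i = (74.60 − 74.19) / 99.0 = 0.41 / 99.0 = 0.004141
K = 2100 ft/d × 0.3048 = 640.1 m/d
q = Ki = 640.1 × 0.004141 = 2.651 m/d
v = Ki/n = 640.1·0.004141/0.31 = 8.551 m/d
t = L / v = 102 / 8.551 = 11.93 d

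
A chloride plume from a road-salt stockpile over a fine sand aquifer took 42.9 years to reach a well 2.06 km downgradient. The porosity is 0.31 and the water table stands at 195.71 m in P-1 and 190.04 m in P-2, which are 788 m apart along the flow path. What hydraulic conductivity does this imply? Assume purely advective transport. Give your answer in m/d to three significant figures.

5.67 m/d

Hydraulic gradient i = (195.71 − 190.04) / 788 = 5.67 / 788 = 0.007195
t = 42.9 years = 15660 d
L = 2.06 km = 2060 m
v = L / t = 2060 / 15660 = 0.1316 m/d
K = v · n / i = 0.1316 × 0.31 / 0.007195 = 5.67 m/d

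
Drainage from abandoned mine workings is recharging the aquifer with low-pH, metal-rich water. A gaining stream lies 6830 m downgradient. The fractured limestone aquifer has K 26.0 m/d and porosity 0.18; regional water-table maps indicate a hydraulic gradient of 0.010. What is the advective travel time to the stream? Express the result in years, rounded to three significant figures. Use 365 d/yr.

13.0 years

q = Ki = 26.0 × 0.010 = 0.2600 m/d
Average linear velocity = 0.2600 / 0.18 = 1.444 m/d
t = L / v = 6830 / 1.444 = 4728 d
   = 4728 / 365 = 13.0 yr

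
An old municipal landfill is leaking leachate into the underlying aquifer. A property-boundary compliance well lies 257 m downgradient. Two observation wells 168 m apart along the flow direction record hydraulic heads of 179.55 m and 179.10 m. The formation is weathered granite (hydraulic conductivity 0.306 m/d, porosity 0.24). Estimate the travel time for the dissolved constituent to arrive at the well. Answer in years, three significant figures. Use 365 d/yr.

206 years

Hydraulic gradient i = (179.55 − 179.10) / 168 = 0.45 / 168 = 0.002679
Darcy flux q = K·i = 0.306 × 0.002679 = 8.196e-4 m/d
v_s = q/n_e = 8.196e-4/0.24 = 0.003415 m/d
t = L / v = 257 / 0.003415 = 75250 d
   = 75250 / 365 = 206 yr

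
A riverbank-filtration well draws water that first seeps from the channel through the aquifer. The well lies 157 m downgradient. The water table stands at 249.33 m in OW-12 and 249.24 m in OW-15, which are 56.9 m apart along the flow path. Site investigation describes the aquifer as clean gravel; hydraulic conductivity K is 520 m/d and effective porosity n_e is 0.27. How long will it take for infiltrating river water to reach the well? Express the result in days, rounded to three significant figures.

Hydraulic gradient i = (249.33 − 249.24) / 56.9 = 0.09 / 56.9 = 0.001582
q = Ki = 520 × 0.001582 = 0.8225 m/d
v = Ki/n = 520·0.001582/0.27 = 3.046 m/d
t = L / v = 157 / 3.046 = 51.54 d

51.5 days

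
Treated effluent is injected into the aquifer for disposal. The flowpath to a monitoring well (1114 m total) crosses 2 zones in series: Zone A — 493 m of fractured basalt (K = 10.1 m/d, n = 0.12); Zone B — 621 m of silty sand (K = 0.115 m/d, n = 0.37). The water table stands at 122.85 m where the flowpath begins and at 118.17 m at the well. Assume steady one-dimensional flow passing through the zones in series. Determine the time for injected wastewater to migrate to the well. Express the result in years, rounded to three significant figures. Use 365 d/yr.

922 years

Total head drop ΔH = 122.85 − 118.17 = 4.68 m
Continuity: the same q passes through each zone, so ΔH = q·Σ(L_j/K_j) — the zones act as resistances in series.
Σ(L/K) = 493/10.1 + 621/0.115 = 48.81 + 5400 = 5449 d
q = ΔH / Σ(L/K) = 4.68 / 5449 = 8.589e-4 m/d (same in every zone)
Zone A: v = q/n = 8.589e-4/0.12 = 0.007158 m/d → t_A = 493/0.007158 = 68880 d
Zone B: v = q/n = 8.589e-4/0.37 = 0.002321 m/d → t_B = 621/0.002321 = 267500 d
Total t = 68880 + 267500 = 336400 d
   = 336400 / 365 = 922 yr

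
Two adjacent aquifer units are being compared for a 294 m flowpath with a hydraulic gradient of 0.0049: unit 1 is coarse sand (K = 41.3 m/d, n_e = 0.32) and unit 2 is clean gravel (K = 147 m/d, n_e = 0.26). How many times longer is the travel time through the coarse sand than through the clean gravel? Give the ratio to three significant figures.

Unit 1 (coarse sand): v = 41.3×0.0049/0.32 = 0.6324 m/d, t = 294/0.6324 = 464.9 d
Unit 2 (clean gravel): v = 147×0.0049/0.26 = 2.770 m/d, t = 294/2.770 = 106.1 d
t(coarse sand) / t(clean gravel) = 464.9/106.1 = 4.38

4.38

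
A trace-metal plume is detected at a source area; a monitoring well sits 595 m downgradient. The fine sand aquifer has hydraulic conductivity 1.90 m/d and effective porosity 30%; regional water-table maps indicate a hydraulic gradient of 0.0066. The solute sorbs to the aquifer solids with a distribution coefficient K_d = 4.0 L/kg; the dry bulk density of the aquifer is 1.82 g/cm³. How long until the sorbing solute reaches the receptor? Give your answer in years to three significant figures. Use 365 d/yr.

985 years

q = Ki = 1.90 × 0.0066 = 0.01254 m/d
Seepage velocity v = q / n = 0.01254 / 0.30 = 0.04180 m/d
Retardation R = 1 + ρ_b·K_d/n = 1 + 1.82×4.0/0.30 = 25.27
Contaminant velocity v_c = v/R = 0.04180/25.27 = 0.001654 m/d
t = L/v_c = 595/0.001654 = 359700 d
   = 359700/365 = 985 yr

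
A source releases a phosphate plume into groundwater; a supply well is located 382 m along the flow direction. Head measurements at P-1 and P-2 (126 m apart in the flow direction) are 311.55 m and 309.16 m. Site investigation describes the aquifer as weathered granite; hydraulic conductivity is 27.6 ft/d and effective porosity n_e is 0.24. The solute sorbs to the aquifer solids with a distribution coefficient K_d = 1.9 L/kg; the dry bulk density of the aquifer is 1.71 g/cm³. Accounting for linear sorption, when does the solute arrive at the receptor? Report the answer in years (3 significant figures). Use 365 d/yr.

22.9 years

Hydraulic gradient i = (311.55 − 309.16) / 126 = 2.39 / 126 = 0.01897
K = 27.6 ft/d × 0.3048 = 8.412 m/d
Specific discharge q = 8.412 × 0.01897 = 0.1596 m/d
v_s = q/n_e = 0.1596/0.24 = 0.6649 m/d
Retardation R = 1 + ρ_b·K_d/n = 1 + 1.71×1.9/0.24 = 14.54
Contaminant velocity v_c = v/R = 0.6649/14.54 = 0.04574 m/d
t = L/v_c = 382/0.04574 = 8352 d
   = 8352/365 = 22.9 yr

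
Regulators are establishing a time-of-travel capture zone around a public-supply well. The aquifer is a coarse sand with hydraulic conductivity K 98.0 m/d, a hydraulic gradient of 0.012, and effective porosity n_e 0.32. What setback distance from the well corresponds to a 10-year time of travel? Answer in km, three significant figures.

Specific discharge q = 98.0 × 0.012 = 1.176 m/d
Average linear velocity = 1.176 / 0.32 = 3.675 m/d
T = 10 yr × 365 = 3650 d
L = v × T = 3.675 × 3650 = 13410 m
   = 13.4 km

13.4 km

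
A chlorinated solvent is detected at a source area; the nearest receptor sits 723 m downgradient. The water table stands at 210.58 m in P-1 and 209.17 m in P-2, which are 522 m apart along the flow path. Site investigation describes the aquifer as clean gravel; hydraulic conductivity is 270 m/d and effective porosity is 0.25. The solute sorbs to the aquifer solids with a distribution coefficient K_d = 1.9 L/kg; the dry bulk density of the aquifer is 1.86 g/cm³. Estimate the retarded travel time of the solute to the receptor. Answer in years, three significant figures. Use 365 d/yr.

10.3 years

Hydraulic gradient i = (210.58 − 209.17) / 522 = 1.41 / 522 = 0.002701
Specific discharge q = 270 × 0.002701 = 0.7293 m/d
v_s = q/n_e = 0.7293/0.25 = 2.917 m/d
Retardation R = 1 + ρ_b·K_d/n = 1 + 1.86×1.9/0.25 = 15.14
Contaminant velocity v_c = v/R = 2.917/15.14 = 0.1927 m/d
t = L/v_c = 723/0.1927 = 3751 d
   = 3751/365 = 10.3 yr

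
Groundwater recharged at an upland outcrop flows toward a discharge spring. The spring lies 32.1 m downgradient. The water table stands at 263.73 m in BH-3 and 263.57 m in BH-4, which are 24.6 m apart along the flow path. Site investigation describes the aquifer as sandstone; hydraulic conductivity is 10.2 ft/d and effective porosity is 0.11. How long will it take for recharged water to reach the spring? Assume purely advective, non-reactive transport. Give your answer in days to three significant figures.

Hydraulic gradient i = (263.73 − 263.57) / 24.6 = 0.16 / 24.6 = 0.006504
K = 10.2 ft/d × 0.3048 = 3.109 m/d
q = Ki = 3.109 × 0.006504 = 0.02022 m/d
v = Ki/n = 3.109·0.006504/0.11 = 0.1838 m/d
t = L / v = 32.1 / 0.1838 = 174.6 d

175 days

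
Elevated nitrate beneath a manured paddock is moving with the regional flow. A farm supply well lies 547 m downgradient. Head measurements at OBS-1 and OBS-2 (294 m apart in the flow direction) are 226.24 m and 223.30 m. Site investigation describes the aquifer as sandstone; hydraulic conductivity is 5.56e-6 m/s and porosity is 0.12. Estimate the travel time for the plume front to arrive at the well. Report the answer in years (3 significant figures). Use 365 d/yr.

Hydraulic gradient i = (226.24 − 223.30) / 294 = 2.94 / 294 = 0.01000
K = 5.56e-6 m/s × 86400 s/d = 0.4804 m/d
Specific discharge q = 0.4804 × 0.01000 = 0.004804 m/d
v = Ki/n = 0.4804·0.01000/0.12 = 0.04003 m/d
t = L / v = 547 / 0.04003 = 13660 d
   = 13660 / 365 = 37.4 yr

37.4 years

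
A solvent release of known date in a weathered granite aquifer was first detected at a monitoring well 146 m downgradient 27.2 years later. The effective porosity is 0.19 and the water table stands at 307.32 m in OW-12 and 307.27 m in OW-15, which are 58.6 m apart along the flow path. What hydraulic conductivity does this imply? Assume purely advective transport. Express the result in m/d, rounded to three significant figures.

Hydraulic gradient i = (307.32 − 307.27) / 58.6 = 0.05 / 58.6 = 8.532e-4
t = 27.2 years = 9928 d
v = L / t = 146 / 9928 = 0.01471 m/d
K = v · n / i = 0.01471 × 0.19 / 8.532e-4 = 3.27 m/d

3.27 m/d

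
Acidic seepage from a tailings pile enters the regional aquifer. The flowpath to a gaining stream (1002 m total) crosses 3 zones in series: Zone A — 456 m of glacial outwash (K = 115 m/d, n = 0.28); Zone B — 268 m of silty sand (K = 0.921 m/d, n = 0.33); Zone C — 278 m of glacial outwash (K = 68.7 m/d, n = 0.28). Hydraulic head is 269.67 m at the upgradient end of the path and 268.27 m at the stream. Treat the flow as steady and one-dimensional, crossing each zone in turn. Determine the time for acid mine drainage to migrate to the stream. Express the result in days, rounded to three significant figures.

Total head drop ΔH = 269.67 − 268.27 = 1.40 m
Continuity: the same q passes through each zone, so ΔH = q·Σ(L_j/K_j) — the zones act as resistances in series.
Σ(L/K) = 456/115 + 268/0.921 + 278/68.7 = 3.965 + 291.0 + 4.047 = 299.0 d
q = ΔH / Σ(L/K) = 1.40 / 299.0 = 0.004682 m/d (same in every zone)
Zone A: v = q/n = 0.004682/0.28 = 0.01672 m/d → t_A = 456/0.01672 = 27270 d
Zone B: v = q/n = 0.004682/0.33 = 0.01419 m/d → t_B = 268/0.01419 = 18890 d
Zone C: v = q/n = 0.004682/0.28 = 0.01672 m/d → t_C = 278/0.01672 = 16620 d
Total t = 27270 + 18890 + 16620 = 62780 d

62800 days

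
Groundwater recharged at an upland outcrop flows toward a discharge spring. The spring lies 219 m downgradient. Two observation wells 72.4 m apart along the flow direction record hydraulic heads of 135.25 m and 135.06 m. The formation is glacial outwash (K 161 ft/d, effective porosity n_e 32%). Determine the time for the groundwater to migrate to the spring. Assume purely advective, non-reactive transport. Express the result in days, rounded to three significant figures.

Hydraulic gradient i = (135.25 − 135.06) / 72.4 = 0.19 / 72.4 = 0.002624
K = 161 ft/d × 0.3048 = 49.07 m/d
Darcy flux q = K·i = 49.07 × 0.002624 = 0.1288 m/d
Average linear velocity = 0.1288 / 0.32 = 0.4024 m/d
t = L / v = 219 / 0.4024 = 544.2 d

544 days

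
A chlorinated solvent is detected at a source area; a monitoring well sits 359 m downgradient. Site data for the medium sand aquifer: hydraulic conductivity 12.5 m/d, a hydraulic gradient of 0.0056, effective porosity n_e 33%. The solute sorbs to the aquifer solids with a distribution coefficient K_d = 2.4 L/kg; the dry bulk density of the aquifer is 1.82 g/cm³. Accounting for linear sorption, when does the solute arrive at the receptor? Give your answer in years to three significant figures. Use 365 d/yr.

66.0 years

q = Ki = 12.5 × 0.0056 = 0.07000 m/d
Average linear velocity = 0.07000 / 0.33 = 0.2121 m/d
Retardation R = 1 + ρ_b·K_d/n = 1 + 1.82×2.4/0.33 = 14.24
Contaminant velocity v_c = v/R = 0.2121/14.24 = 0.01490 m/d
t = L/v_c = 359/0.01490 = 24090 d
   = 24090/365 = 66.0 yr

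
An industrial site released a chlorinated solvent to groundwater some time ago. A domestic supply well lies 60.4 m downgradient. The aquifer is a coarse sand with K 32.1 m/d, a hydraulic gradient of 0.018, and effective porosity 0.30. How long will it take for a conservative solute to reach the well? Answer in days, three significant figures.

31.4 days

q = Ki = 32.1 × 0.018 = 0.5778 m/d
v_s = q/n_e = 0.5778/0.30 = 1.926 m/d
t = L / v = 60.4 / 1.926 = 31.36 d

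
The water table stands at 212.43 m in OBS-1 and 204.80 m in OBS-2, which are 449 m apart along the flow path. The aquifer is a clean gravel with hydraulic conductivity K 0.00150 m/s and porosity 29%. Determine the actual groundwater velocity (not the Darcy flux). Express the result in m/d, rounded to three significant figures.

Hydraulic gradient i = (212.43 − 204.80) / 449 = 7.63 / 449 = 0.01699
K = 0.00150 m/s × 86400 s/d = 129.6 m/d
Specific discharge q = 129.6 × 0.01699 = 2.202 m/d
Seepage velocity v = q / n = 2.202 / 0.29 = 7.594 m/d

7.59 m/d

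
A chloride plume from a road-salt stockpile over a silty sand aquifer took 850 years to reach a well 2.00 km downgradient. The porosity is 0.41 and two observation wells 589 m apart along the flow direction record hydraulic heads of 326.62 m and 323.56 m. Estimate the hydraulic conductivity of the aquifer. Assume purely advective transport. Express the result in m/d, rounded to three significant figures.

Hydraulic gradient i = (326.62 − 323.56) / 589 = 3.06 / 589 = 0.005195
t = 850 years = 310300 d
L = 2.00 km = 2000 m
v = L / t = 2000 / 310300 = 0.006446 m/d
K = v · n / i = 0.006446 × 0.41 / 0.005195 = 0.509 m/d

0.509 m/d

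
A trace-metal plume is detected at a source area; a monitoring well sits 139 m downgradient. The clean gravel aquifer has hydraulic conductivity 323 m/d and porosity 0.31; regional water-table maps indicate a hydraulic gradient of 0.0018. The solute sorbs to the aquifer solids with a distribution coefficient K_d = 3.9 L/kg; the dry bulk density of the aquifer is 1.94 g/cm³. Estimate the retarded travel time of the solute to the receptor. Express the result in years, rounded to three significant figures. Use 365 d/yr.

5.16 years

q = Ki = 323 × 0.0018 = 0.5814 m/d
Seepage velocity v = q / n = 0.5814 / 0.31 = 1.875 m/d
Retardation R = 1 + ρ_b·K_d/n = 1 + 1.94×3.9/0.31 = 25.41
Contaminant velocity v_c = v/R = 1.875/25.41 = 0.07382 m/d
t = L/v_c = 139/0.07382 = 1883 d
   = 1883/365 = 5.16 yr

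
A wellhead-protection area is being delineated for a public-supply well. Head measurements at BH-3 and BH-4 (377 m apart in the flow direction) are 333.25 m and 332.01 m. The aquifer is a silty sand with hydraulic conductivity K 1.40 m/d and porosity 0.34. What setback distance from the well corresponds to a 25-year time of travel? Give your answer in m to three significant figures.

Hydraulic gradient i = (333.25 − 332.01) / 377 = 1.24 / 377 = 0.003289
Specific discharge q = 1.40 × 0.003289 = 0.004605 m/d
Seepage velocity v = q / n = 0.004605 / 0.34 = 0.01354 m/d
T = 25 yr × 365 = 9125 d
L = v × T = 0.01354 × 9125 = 123.6 m

124 m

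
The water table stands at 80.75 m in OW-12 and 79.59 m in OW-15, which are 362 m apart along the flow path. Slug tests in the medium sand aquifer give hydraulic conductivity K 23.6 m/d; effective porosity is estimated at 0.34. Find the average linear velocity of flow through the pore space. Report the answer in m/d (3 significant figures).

0.222 m/d

Hydraulic gradient i = (80.75 − 79.59) / 362 = 1.16 / 362 = 0.003204
Darcy flux q = K·i = 23.6 × 0.003204 = 0.07562 m/d
Average linear velocity = 0.07562 / 0.34 = 0.2224 m/d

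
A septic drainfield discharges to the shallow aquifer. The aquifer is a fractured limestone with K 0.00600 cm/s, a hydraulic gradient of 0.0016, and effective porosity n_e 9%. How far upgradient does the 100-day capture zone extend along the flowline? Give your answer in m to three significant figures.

9.22 m

K = 0.00600 cm/s × 864 = 5.184 m/d
Specific discharge q = 5.184 × 0.0016 = 0.008294 m/d
v_s = q/n_e = 0.008294/0.09 = 0.09216 m/d
L = v × T = 0.09216 × 100 = 9.216 m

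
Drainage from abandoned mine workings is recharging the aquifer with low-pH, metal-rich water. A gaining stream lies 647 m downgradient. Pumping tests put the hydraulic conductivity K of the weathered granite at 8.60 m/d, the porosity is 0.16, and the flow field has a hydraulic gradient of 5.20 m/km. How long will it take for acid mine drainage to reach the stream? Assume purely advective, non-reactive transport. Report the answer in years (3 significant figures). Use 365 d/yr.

6.34 years

Specific discharge q = 8.60 × 0.0052 = 0.04472 m/d
Seepage velocity v = q / n = 0.04472 / 0.16 = 0.2795 m/d
t = L / v = 647 / 0.2795 = 2315 d
   = 2315 / 365 = 6.34 yr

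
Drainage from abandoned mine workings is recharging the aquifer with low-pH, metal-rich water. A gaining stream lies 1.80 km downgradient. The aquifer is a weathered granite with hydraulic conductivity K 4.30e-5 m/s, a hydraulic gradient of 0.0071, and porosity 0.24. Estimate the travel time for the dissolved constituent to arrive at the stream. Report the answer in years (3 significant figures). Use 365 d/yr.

K = 4.30e-5 m/s × 86400 s/d = 3.715 m/d
q = Ki = 3.715 × 0.0071 = 0.02638 m/d
Average linear velocity = 0.02638 / 0.24 = 0.1099 m/d
L = 1.80 km = 1800 m
t = L / v = 1800 / 0.1099 = 16380 d
   = 16380 / 365 = 44.9 yr

44.9 years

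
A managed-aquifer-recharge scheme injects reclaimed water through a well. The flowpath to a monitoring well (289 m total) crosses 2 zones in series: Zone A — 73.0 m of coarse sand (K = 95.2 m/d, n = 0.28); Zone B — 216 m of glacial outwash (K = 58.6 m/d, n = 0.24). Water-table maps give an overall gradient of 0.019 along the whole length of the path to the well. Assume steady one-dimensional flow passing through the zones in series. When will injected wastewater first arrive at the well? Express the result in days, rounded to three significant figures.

58.6 days

Steady 1-D flow in series ⇒ the Darcy flux q is identical in every zone and the zone head losses add (resistances L/K in series).
Σ(L/K) = 73.0/95.2 + 216/58.6 = 0.7668 + 3.686 = 4.453 d
K_eq = L_total / Σ(L/K) = 289 / 4.453 = 64.90 m/d
q = K_eq · i = 64.90 × 0.019 = 1.233 m/d (same in every zone)
Zone A: v = q/n = 1.233/0.28 = 4.404 m/d → t_A = 73.0/4.404 = 16.58 d
Zone B: v = q/n = 1.233/0.24 = 5.138 m/d → t_B = 216/5.138 = 42.04 d
Total t = 16.58 + 42.04 = 58.61 d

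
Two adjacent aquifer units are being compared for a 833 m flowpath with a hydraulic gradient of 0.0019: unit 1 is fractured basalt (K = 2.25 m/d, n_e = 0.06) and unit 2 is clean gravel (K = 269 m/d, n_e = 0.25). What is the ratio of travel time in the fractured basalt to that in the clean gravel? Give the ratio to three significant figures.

Unit 1 (fractured basalt): v = 2.25×0.0019/0.06 = 0.07125 m/d, t = 833/0.07125 = 11690 d
Unit 2 (clean gravel): v = 269×0.0019/0.25 = 2.044 m/d, t = 833/2.044 = 407.5 d
t(fractured basalt) / t(clean gravel) = 11690/407.5 = 28.7

28.7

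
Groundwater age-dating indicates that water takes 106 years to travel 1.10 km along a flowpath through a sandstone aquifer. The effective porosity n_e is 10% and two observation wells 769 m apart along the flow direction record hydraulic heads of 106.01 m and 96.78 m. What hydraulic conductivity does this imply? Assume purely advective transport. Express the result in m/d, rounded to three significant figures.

Hydraulic gradient i = (106.01 − 96.78) / 769 = 9.23 / 769 = 0.01200
t = 106 years = 38690 d
L = 1.10 km = 1100 m
v = L / t = 1100 / 38690 = 0.02843 m/d
K = v · n / i = 0.02843 × 0.10 / 0.01200 = 0.237 m/d

0.237 m/d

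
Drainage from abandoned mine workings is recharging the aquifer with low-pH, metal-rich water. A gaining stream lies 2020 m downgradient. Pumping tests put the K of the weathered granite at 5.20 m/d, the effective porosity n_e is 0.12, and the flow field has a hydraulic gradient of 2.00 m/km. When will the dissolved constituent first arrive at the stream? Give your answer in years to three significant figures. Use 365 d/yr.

63.9 years

Specific discharge q = 5.20 × 0.0020 = 0.01040 m/d
Seepage velocity v = q / n = 0.01040 / 0.12 = 0.08667 m/d
t = L / v = 2020 / 0.08667 = 23310 d
   = 23310 / 365 = 63.9 yr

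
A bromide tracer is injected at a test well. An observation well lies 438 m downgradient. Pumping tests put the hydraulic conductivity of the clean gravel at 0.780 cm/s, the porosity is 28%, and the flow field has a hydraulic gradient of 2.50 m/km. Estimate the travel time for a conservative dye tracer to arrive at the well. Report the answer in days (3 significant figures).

72.8 days

K = 0.780 cm/s × 864 = 673.9 m/d
q = Ki = 673.9 × 0.0025 = 1.685 m/d
Average linear velocity = 1.685 / 0.28 = 6.017 m/d
t = L / v = 438 / 6.017 = 72.79 d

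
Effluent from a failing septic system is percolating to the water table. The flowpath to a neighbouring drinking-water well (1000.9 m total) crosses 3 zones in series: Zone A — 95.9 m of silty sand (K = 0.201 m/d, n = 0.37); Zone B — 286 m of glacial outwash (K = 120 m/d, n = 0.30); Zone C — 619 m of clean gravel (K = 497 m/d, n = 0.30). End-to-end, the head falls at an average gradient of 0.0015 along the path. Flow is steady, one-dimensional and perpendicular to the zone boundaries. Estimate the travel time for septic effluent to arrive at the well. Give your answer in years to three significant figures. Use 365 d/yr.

269 years

Continuity: the same q passes through each zone, so ΔH = q·Σ(L_j/K_j) — the zones act as resistances in series.
Σ(L/K) = 95.9/0.201 + 286/120 + 619/497 = 477.1 + 2.383 + 1.245 = 480.7 d
K_eq = L_total / Σ(L/K) = 1000.9 / 480.7 = 2.082 m/d
q = K_eq · i = 2.082 × 0.0015 = 0.003123 m/d (same in every zone)
Zone A: v = q/n = 0.003123/0.37 = 0.008440 m/d → t_A = 95.9/0.008440 = 11360 d
Zone B: v = q/n = 0.003123/0.30 = 0.01041 m/d → t_B = 286/0.01041 = 27470 d
Zone C: v = q/n = 0.003123/0.30 = 0.01041 m/d → t_C = 619/0.01041 = 59460 d
Total t = 11360 + 27470 + 59460 = 98300 d
   = 98300 / 365 = 269 yr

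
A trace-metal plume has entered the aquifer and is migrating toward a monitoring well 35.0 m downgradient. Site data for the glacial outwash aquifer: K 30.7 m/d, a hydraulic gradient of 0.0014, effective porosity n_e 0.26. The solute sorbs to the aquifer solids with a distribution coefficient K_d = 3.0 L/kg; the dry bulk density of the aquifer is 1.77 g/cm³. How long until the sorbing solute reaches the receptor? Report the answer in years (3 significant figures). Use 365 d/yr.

12.4 years

Specific discharge q = 30.7 × 0.0014 = 0.04298 m/d
v_s = q/n_e = 0.04298/0.26 = 0.1653 m/d
Retardation R = 1 + ρ_b·K_d/n = 1 + 1.77×3.0/0.26 = 21.42
Contaminant velocity v_c = v/R = 0.1653/21.42 = 0.007716 m/d
t = L/v_c = 35.0/0.007716 = 4536 d
   = 4536/365 = 12.4 yr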